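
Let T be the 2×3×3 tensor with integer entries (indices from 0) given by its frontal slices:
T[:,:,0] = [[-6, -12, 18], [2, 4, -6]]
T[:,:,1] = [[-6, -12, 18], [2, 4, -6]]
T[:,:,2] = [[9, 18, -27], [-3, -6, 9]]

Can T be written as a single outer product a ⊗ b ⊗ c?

Yes

If T = a ⊗ b ⊗ c then every fibre of T is a multiple of the corresponding factor, so read the factors off the fibres through the nonzero entry T[0,0,0] = -6.
The mode-1 fibre T[:,0,0] = [-6, 2] gives a = [3, -1] (primitive direction); the mode-2 fibre T[0,:,0] = [-6, -12, 18] gives b = [1, 2, -3]; then c[k] = T[0,0,k] / (a[0]·b[0]) = [-6, -6, 9] / 3 = [-2, -2, 3].
Expanding [3, -1] ⊗ [1, 2, -3] ⊗ [-2, -2, 3] reproduces all 18 entries of T, so T = [3, -1] ⊗ [1, 2, -3] ⊗ [-2, -2, 3] and rank(T) ≤ 1.
Equivalently every frontal slice T[:,:,k] is c[k] times the rank-1 matrix [3, -1] ⊗ [1, 2, -3]. So T has rank 1 (it is nonzero).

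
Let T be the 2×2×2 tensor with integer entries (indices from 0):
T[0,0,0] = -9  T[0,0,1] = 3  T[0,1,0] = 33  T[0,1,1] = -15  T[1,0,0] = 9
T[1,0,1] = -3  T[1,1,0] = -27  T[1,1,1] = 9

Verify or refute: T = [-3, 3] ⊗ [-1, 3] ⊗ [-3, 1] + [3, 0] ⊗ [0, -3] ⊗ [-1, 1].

Reconstruct entry (0,1,0) from the claimed factors: Σₗ aₗ[0]bₗ[1]cₗ[0] = (-3)·(3)·(-3) + (3)·(-3)·(-1) = 36, but T[0,1,0] = 33. The claim is false.

No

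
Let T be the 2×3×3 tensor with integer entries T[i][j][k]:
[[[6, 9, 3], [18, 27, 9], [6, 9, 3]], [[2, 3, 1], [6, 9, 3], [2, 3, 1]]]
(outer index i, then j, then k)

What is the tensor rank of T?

Lower bound: T ≠ 0 (e.g. T[0,0,0] = 6), so rank(T) ≥ 1.
Upper bound: if T = a ⊗ b ⊗ c then every fibre of T is a multiple of the corresponding factor, so read the factors off the fibres through the nonzero entry T[0,0,0] = 6.
The mode-1 fibre T[:,0,0] = [6, 2] gives a = [3, 1] (primitive direction); the mode-2 fibre T[0,:,0] = [6, 18, 6] gives b = [1, 3, 1]; then c[k] = T[0,0,k] / (a[0]·b[0]) = [6, 9, 3] / 3 = [2, 3, 1].
Expanding [3, 1] ⊗ [1, 3, 1] ⊗ [2, 3, 1] reproduces all 18 entries of T, so T = [3, 1] ⊗ [1, 3, 1] ⊗ [2, 3, 1] and rank(T) ≤ 1.
These bounds meet, so rank(T) = 1.
Check entry T[0,1,1] = 27: (3)·(3)·(3) = 27.

1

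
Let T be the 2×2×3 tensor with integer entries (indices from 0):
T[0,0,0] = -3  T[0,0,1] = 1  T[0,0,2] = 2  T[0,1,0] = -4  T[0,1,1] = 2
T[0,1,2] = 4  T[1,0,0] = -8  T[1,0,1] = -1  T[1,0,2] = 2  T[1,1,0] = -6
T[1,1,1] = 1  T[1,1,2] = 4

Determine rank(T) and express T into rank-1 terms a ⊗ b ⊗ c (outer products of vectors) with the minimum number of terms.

Lower bound: in the mode-3 unfolding of T (rows indexed by k, columns by (i,j)) the 3×3 minor on rows k ∈ {0, 1, 2}, columns (i,j) ∈ {(0,0), (0,1), (1,0)} is det [[-3, -4, -8], [1, 2, -1], [2, 4, 2]] = -8 ≠ 0, so that unfolding has rank ≥ 3 and hence rank(T) ≥ 3 (CP rank is at least every unfolding rank, though it can be larger).
Upper bound: T is a sum of 3 rank-1 terms, T = (0, 1) ⊗ (2, 1) ⊗ (-2, -1, 0) + (1, 1) ⊗ (1, 2) ⊗ (-2, 1, 2) + (1, 2) ⊗ (1, 0) ⊗ (-1, 0, 0) (one valid choice — decompositions are not unique — normalised so each a, b is primitive with positive first nonzero entry; check it by expanding all entries), so rank(T) ≤ 3.
These bounds meet, so rank(T) = 3.

rank(T) = 3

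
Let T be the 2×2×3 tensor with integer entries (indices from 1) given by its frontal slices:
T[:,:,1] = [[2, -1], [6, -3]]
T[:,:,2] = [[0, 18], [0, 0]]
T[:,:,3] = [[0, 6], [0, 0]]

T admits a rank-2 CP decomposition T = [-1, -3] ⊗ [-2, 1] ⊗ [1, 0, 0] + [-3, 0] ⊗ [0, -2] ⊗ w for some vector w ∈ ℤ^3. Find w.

w = [0, 3, 1]

Subtract the known terms from T to get the rank-1 residual R = [-3, 0] ⊗ [0, -2] ⊗ w, so R[i,j,k] = a[i]·b[j]·w[k]. Pick indices with nonzero a[1]·b[2] = (-3)·(-2) = 6. Only the fibre through (1,2,·) is needed: R[1,2,:] = T[1,2,:] − Σₗ aₗ[1]bₗ[2]cₗ = [-1, 18, 6] − (-1)·(1)·[1, 0, 0] = [0, 18, 6]. Then w[k] = R[1,2,k] / 6 for each k, giving w = [0, 18, 6] / 6 = [0, 3, 1].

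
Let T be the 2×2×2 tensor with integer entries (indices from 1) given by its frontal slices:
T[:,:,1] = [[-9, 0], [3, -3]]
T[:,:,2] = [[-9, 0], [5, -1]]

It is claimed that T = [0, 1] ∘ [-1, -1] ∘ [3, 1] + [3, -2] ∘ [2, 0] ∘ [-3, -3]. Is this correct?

No

Reconstruct entry (1,1,1) from the claimed factors: Σₗ aₗ[1]bₗ[1]cₗ[1] = (0)·(-1)·(3) + (3)·(2)·(-3) = -18, but T[1,1,1] = -9. The claim is false.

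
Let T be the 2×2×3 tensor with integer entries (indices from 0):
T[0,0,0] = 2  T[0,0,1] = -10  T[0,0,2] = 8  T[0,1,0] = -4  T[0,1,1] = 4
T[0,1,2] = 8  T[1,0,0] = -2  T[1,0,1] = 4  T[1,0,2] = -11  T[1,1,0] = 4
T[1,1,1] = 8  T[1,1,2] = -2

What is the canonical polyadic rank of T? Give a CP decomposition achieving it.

rank(T) = 3

Lower bound: the mode-3 unfolding of T (rows indexed by k, columns by (i,j) = (0,0), (0,1), (1,0), (1,1)) is [[2, -4, -2, 4], [-10, 4, 4, 8], [8, 8, -11, -2]].
There the 3×3 minor on rows k ∈ {0, 1, 2}, columns (i,j) ∈ {(0,0), (0,1), (1,0)} is det [[2, -4, -2], [-10, 4, 4], [8, 8, -11]] = 384 ≠ 0, so this unfolding has rank ≥ 3; CP rank is at least every unfolding rank, so rank(T) ≥ 3. (Unfolding ranks only ever bound the CP rank from below — rank(T) can be strictly larger than all of them — so the matching upper bound has to come from an explicit 3-term decomposition.)
Upper bound: T is a sum of 3 rank-1 terms, T = [1, -1] (x) [1, 0] (x) [4, -4, 8] + [1, -1] (x) [1, 2] (x) [-2, -2, 2] + [2, 1] (x) [1, -2] (x) [0, -2, -1] (written with every a and b primitive with positive leading entry and the scale carried by c; CP decompositions are not unique, and this one is verified by expanding entrywise), so rank(T) ≤ 3.
These bounds meet, so rank(T) = 3.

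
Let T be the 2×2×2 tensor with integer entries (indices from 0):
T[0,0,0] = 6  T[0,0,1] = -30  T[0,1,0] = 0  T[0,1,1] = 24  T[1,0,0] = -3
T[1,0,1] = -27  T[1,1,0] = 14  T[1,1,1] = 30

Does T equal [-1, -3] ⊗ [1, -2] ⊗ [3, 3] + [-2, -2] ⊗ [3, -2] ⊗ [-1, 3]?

No

Reconstruct entry (0,0,0) from the claimed factors: Σₗ aₗ[0]bₗ[0]cₗ[0] = (-1)·(1)·(3) + (-2)·(3)·(-1) = 3, but T[0,0,0] = 6. The claim is false.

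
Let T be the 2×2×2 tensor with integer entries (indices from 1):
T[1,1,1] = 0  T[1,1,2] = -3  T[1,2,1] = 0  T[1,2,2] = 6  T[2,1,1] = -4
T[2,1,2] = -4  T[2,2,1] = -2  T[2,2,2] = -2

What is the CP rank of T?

2

Lower bound: the mode-3 unfolding of T (rows indexed by k, columns by (i,j) = (1,1), (1,2), (2,1), (2,2)) is [[0, 0, -4, -2], [-3, 6, -4, -2]].
There the 2×2 minor on rows k ∈ {1, 2}, columns (i,j) ∈ {(1,1), (2,1)} is det [[0, -4], [-3, -4]] = -12 ≠ 0, so this unfolding has rank ≥ 2; CP rank is at least every unfolding rank, so rank(T) ≥ 2. (Unfolding ranks only ever bound the CP rank from below — rank(T) can be strictly larger than all of them — so the matching upper bound has to come from an explicit 2-term decomposition.)
Upper bound — finding two terms. Write S_k = T[:,:,k] for the frontal slices: S₁ = [[0, 0], [-4, -2]], S₂ = [[-3, 6], [-4, -2]].
If T = a₁ (x) b₁ (x) c₁ + a₂ (x) b₂ (x) c₂ then each S_k = c₁[k]·a₁b₁ᵀ + c₂[k]·a₂b₂ᵀ. S₁ and S₂ are linearly independent, so a₁b₁ᵀ and a₂b₂ᵀ must span the same plane of matrices: they are the rank-1 matrices of the form x·S₁ + y·S₂.
det(x·S₁ + y·S₂) is 30·xy + 30·y² = 30·(y)(x + y), vanishing at (x:y) = (1:0) and (1:-1).
M₁ = S₁ = [[0, 0], [-4, -2]] = (-2)·[0, 1][2, 1]ᵀ and M₂ = S₁ − S₂ = [[3, -6], [0, 0]] = 3·[1, 0][1, -2]ᵀ, so take a₁ = [0, 1], b₁ = [2, 1], a₂ = [1, 0], b₂ = [1, -2].
Each slice is an integer combination of E₁ = a₁b₁ᵀ and E₂ = a₂b₂ᵀ: S₁ = −2·E₁, S₂ = −2·E₁ − 3·E₂; reading off coefficients, c₁ = [-2, -2] and c₂ = [0, -3].
Hence T = [0, 1] (x) [2, 1] (x) [-2, -2] + [1, 0] (x) [1, -2] (x) [0, -3], so rank(T) ≤ 2.
These bounds meet, so rank(T) = 2.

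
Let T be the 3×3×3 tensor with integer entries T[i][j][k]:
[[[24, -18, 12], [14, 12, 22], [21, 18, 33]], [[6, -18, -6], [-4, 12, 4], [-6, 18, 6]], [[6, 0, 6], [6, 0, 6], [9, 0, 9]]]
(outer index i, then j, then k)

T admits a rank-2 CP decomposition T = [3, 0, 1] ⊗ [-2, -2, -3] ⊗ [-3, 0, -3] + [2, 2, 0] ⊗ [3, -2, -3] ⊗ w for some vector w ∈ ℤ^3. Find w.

Subtract the known terms from T to get the rank-1 residual R = [2, 2, 0] ⊗ [3, -2, -3] ⊗ w, so R[i,j,k] = a[i]·b[j]·w[k]. Pick indices with nonzero a[0]·b[0] = (2)·(3) = 6. Only the fibre through (0,0,·) is needed: R[0,0,:] = T[0,0,:] − Σₗ aₗ[0]bₗ[0]cₗ = [24, -18, 12] − (3)·(-2)·[-3, 0, -3] = [6, -18, -6]. Then w[k] = R[0,0,k] / 6 for each k, giving w = [6, -18, -6] / 6 = [1, -3, -1].

w = [1, -3, -1]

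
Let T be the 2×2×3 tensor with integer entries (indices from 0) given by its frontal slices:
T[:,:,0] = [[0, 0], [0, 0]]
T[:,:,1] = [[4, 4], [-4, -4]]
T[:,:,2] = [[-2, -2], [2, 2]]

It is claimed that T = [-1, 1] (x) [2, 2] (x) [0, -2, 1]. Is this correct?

Yes

Reconstruct entrywise from the claimed factors. For example, T[0,1,1] = 4 and Σₗ aₗ[0]bₗ[1]cₗ[1] = (-1)·(2)·(-2) = 4; checking all 12 entries, every one matches. The claim holds.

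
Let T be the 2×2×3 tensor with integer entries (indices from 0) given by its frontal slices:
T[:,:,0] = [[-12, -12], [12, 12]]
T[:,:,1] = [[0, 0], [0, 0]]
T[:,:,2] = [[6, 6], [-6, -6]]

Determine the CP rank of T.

1

Lower bound: T ≠ 0 (e.g. T[0,0,0] = -12), so rank(T) ≥ 1.
Upper bound: if T = a ⊗ b ⊗ c then every fibre of T is a multiple of the corresponding factor, so read the factors off the fibres through the nonzero entry T[0,0,0] = -12.
The mode-1 fibre T[:,0,0] = [-12, 12] gives a = [1, -1] (primitive direction); the mode-2 fibre T[0,:,0] = [-12, -12] gives b = [1, 1]; then c[k] = T[0,0,k] / (a[0]·b[0]) = [-12, 0, 6] / 1 = [-12, 0, 6].
Expanding [1, -1] ⊗ [1, 1] ⊗ [-12, 0, 6] reproduces all 12 entries of T, so T = [1, -1] ⊗ [1, 1] ⊗ [-12, 0, 6] and rank(T) ≤ 1.
These bounds meet, so rank(T) = 1.
Check entry T[1,1,1] = 0: (-1)·(1)·(0) = 0.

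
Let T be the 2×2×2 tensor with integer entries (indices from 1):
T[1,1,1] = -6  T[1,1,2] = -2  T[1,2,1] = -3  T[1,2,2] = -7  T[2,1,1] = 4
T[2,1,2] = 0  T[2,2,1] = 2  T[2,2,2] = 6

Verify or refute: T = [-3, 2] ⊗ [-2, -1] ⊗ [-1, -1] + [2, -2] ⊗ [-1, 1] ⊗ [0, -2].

Reconstruct entrywise from the claimed factors. For example, T[2,1,1] = 4 and Σₗ aₗ[2]bₗ[1]cₗ[1] = (2)·(-2)·(-1) + (-2)·(-1)·(0) = 4; checking all 8 entries, every one matches. The claim holds.

Yes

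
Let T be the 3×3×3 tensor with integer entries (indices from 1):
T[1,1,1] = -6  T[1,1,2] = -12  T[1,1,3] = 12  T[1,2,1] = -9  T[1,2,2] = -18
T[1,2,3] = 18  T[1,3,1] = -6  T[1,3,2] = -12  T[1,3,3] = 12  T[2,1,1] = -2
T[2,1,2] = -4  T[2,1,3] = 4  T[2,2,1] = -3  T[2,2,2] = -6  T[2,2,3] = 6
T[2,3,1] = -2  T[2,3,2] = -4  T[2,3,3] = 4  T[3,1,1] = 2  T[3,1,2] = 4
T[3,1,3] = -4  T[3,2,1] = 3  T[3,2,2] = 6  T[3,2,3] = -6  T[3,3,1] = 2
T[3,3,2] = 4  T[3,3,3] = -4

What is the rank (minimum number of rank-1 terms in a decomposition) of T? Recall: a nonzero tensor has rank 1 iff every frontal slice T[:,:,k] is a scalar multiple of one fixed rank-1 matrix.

Lower bound: T ≠ 0 (e.g. T[1,1,1] = -6), so rank(T) ≥ 1.
Upper bound: if T = a ⊗ b ⊗ c then every fibre of T is a multiple of the corresponding factor, so read the factors off the fibres through the nonzero entry T[1,1,1] = -6.
The mode-1 fibre T[:,1,1] = [-6, -2, 2] gives a = [3, 1, -1] (primitive direction); the mode-2 fibre T[1,:,1] = [-6, -9, -6] gives b = [2, 3, 2]; then c[k] = T[1,1,k] / (a[1]·b[1]) = [-6, -12, 12] / 6 = [-1, -2, 2].
Expanding [3, 1, -1] ⊗ [2, 3, 2] ⊗ [-1, -2, 2] reproduces all 27 entries of T, so T = [3, 1, -1] ⊗ [2, 3, 2] ⊗ [-1, -2, 2] and rank(T) ≤ 1.
These bounds meet, so rank(T) = 1.

1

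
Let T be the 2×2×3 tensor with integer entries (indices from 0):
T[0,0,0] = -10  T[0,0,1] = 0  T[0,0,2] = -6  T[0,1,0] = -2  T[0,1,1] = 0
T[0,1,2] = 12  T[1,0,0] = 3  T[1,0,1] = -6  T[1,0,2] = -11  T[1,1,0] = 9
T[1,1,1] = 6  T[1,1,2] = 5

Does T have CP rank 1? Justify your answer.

The mode-3 unfolding of T (rows indexed by k, columns by (i,j) = (0,0), (0,1), (1,0), (1,1)) is [[-10, -2, 3, 9], [0, 0, -6, 6], [-6, 12, -11, 5]].
There the 3×3 minor on rows k ∈ {0, 1, 2}, columns (i,j) ∈ {(0,0), (0,1), (1,0)} is det [[-10, -2, 3], [0, 0, -6], [-6, 12, -11]] = -792 ≠ 0, so this unfolding has rank ≥ 3; CP rank is at least every unfolding rank, so rank(T) ≥ 3.
In particular rank(T) ≥ 3 > 1, so T is not rank-1.

No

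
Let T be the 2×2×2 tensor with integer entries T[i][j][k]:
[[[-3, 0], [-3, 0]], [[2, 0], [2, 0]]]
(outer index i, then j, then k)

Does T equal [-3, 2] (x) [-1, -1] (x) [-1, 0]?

Yes

Reconstruct entrywise from the claimed factors. For example, T[0,1,1] = 0 and Σₗ aₗ[0]bₗ[1]cₗ[1] = (-3)·(-1)·(0) = 0; checking all 8 entries, every one matches. The claim holds.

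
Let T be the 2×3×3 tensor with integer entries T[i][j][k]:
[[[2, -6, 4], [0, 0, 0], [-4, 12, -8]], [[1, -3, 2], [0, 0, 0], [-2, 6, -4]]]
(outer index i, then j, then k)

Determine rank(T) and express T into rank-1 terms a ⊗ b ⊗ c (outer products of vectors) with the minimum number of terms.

Lower bound: T ≠ 0 (e.g. T[0,0,0] = 2), so rank(T) ≥ 1.
Upper bound: the mode-1 fibre T[:,0,0] = [2, 1] gives a = [2, 1] (primitive direction); the mode-2 fibre T[0,:,0] = [2, 0, -4] gives b = [1, 0, -2]; then c[k] = T[0,0,k] / (a[0]·b[0]) = [2, -6, 4] / 2 = [1, -3, 2].
Expanding [2, 1] ⊗ [1, 0, -2] ⊗ [1, -3, 2] reproduces all 18 entries of T, so T = [2, 1] ⊗ [1, 0, -2] ⊗ [1, -3, 2] and rank(T) ≤ 1.
These bounds meet, so rank(T) = 1.

rank(T) = 1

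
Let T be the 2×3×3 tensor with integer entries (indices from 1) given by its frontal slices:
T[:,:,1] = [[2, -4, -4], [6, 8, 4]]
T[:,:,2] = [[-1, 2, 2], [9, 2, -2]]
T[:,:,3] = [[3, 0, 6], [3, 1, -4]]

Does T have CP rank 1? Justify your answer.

The mode-3 unfolding of T (rows indexed by k, columns by (i,j) = (1,1), (1,2), (1,3), (2,1), (2,2), (2,3)) is [[2, -4, -4, 6, 8, 4], [-1, 2, 2, 9, 2, -2], [3, 0, 6, 3, 1, -4]].
There the 3×3 minor on rows k ∈ {1, 2, 3}, columns (i,j) ∈ {(1,1), (1,2), (2,1)} is det [[2, -4, 6], [-1, 2, 9], [3, 0, 3]] = -144 ≠ 0, so this unfolding has rank ≥ 3; CP rank is at least every unfolding rank, so rank(T) ≥ 3.
In particular rank(T) ≥ 3 > 1, so T is not rank-1.

No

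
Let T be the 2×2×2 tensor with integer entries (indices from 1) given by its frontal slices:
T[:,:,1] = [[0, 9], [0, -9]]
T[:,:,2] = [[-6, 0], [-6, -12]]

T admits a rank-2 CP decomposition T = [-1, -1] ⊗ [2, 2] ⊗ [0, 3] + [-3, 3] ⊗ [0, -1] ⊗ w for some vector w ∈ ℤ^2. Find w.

Subtract the known terms from T to get the rank-1 residual R = [-3, 3] ⊗ [0, -1] ⊗ w, so R[i,j,k] = a[i]·b[j]·w[k]. Pick indices with nonzero a[1]·b[2] = (-3)·(-1) = 3. Only the fibre through (1,2,·) is needed: R[1,2,:] = T[1,2,:] − Σₗ aₗ[1]bₗ[2]cₗ = [9, 0] − (-1)·(2)·[0, 3] = [9, 6]. Then w[k] = R[1,2,k] / 3 for each k, giving w = [9, 6] / 3 = [3, 2].

w = [3, 2]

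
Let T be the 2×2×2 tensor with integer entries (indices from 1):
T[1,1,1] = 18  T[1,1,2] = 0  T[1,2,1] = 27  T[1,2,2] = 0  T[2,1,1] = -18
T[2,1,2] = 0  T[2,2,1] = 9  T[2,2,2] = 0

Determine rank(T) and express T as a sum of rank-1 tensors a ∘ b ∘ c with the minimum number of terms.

Lower bound: the mode-1 unfolding of T (rows indexed by i, columns by (j,k) = (1,1), (1,2), (2,1), (2,2)) is [[18, 0, 27, 0], [-18, 0, 9, 0]].
There the 2×2 minor on rows i ∈ {1, 2}, columns (j,k) ∈ {(1,1), (2,1)} is det [[18, 27], [-18, 9]] = 648 ≠ 0, so this unfolding has rank ≥ 2; CP rank is at least every unfolding rank, so rank(T) ≥ 2. (Unfolding ranks only ever bound the CP rank from below — rank(T) can be strictly larger than all of them — so the matching upper bound has to come from an explicit 2-term decomposition.)
Upper bound — finding two terms. Every mode-3 slice of T is a multiple of one matrix: T[:,:,k] = c[k]·M with c = [1, 0] and M = [[18, 27], [-18, 9]] (rows indexed by i, columns by j). So it suffices to write M as a sum of two rank-1 matrices.
Splitting M by its rows (i = 1, 2), M = [1, 0][18, 27]ᵀ + [0, 1][-18, 9]ᵀ.
Hence T = [1, 0] ∘ [18, 27] ∘ [1, 0] + [0, 1] ∘ [-18, 9] ∘ [1, 0], so rank(T) ≤ 2.
These bounds meet, so rank(T) = 2.

rank(T) = 2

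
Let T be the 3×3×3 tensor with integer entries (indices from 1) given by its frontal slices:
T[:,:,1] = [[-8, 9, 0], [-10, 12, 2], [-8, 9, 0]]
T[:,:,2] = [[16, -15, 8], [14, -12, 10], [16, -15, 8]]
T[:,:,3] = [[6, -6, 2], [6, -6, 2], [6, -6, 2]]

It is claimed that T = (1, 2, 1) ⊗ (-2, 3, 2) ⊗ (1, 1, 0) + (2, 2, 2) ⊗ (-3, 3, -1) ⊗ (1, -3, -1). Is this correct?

Yes

Reconstruct entrywise from the claimed factors. For example, T[2,2,3] = -6 and Σₗ aₗ[2]bₗ[2]cₗ[3] = (2)·(3)·(0) + (2)·(3)·(-1) = -6; checking all 27 entries, every one matches. The claim holds.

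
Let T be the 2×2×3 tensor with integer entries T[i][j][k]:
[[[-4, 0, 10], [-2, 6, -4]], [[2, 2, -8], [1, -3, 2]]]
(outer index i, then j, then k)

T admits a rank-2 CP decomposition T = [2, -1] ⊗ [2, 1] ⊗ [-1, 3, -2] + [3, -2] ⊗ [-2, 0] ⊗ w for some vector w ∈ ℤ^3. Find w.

w = [0, 2, -3]

Subtract the known terms from T to get the rank-1 residual R = [3, -2] ⊗ [-2, 0] ⊗ w, so R[i,j,k] = a[i]·b[j]·w[k]. Pick indices with nonzero a[0]·b[0] = (3)·(-2) = -6. Only the fibre through (0,0,·) is needed: R[0,0,:] = T[0,0,:] − Σₗ aₗ[0]bₗ[0]cₗ = [-4, 0, 10] − (2)·(2)·[-1, 3, -2] = [0, -12, 18]. Then w[k] = R[0,0,k] / -6 for each k, giving w = [0, -12, 18] / -6 = [0, 2, -3].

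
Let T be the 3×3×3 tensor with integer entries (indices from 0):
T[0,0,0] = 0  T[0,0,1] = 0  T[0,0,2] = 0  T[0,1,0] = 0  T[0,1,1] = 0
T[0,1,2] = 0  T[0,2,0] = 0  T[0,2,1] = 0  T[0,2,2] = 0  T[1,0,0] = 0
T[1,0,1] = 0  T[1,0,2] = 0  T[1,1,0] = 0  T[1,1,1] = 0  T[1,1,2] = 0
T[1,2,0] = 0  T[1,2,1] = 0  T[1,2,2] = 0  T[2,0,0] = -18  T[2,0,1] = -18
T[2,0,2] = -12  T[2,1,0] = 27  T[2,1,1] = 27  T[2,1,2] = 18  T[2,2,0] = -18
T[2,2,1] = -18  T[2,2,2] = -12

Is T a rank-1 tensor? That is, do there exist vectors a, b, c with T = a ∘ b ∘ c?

If T = a ∘ b ∘ c then every fibre of T is a multiple of the corresponding factor, so read the factors off the fibres through the nonzero entry T[2,0,0] = -18.
The mode-1 fibre T[:,0,0] = [0, 0, -18] gives a = (0, 0, 1) (primitive direction); the mode-2 fibre T[2,:,0] = [-18, 27, -18] gives b = (2, -3, 2); then c[k] = T[2,0,k] / (a[2]·b[0]) = [-18, -18, -12] / 2 = (-9, -9, -6).
Expanding (0, 0, 1) ∘ (2, -3, 2) ∘ (-9, -9, -6) reproduces all 27 entries of T, so T = (0, 0, 1) ∘ (2, -3, 2) ∘ (-9, -9, -6) and rank(T) ≤ 1.
Equivalently every frontal slice T[:,:,k] is c[k] times the rank-1 matrix (0, 0, 1) ∘ (2, -3, 2). So T has rank 1 (it is nonzero).

Yes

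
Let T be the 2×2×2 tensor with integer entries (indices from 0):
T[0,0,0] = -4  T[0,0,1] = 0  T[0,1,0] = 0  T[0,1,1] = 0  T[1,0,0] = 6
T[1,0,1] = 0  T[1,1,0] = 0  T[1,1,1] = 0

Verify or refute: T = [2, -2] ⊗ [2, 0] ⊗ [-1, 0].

No

Reconstruct entry (1,0,0) from the claimed factors: Σₗ aₗ[1]bₗ[0]cₗ[0] = (-2)·(2)·(-1) = 4, but T[1,0,0] = 6. The claim is false.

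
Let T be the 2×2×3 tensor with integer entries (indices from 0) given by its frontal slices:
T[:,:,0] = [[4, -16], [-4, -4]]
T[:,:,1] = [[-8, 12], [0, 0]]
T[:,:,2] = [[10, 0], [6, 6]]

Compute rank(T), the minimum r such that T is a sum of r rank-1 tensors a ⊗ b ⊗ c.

Lower bound: the mode-3 unfolding of T (rows indexed by k, columns by (i,j) = (0,0), (0,1), (1,0), (1,1)) is [[4, -16, -4, -4], [-8, 12, 0, 0], [10, 0, 6, 6]].
There the 2×2 minor on rows k ∈ {0, 1}, columns (i,j) ∈ {(0,0), (0,1)} is det [[4, -16], [-8, 12]] = -80 ≠ 0, so this unfolding has rank ≥ 2; CP rank is at least every unfolding rank, so rank(T) ≥ 2. (This is only a lower bound: in general the CP rank may exceed every unfolding rank, so we still need to exhibit 2 rank-1 terms summing to T.)
Upper bound — finding two terms. Write S_k = T[:,:,k] for the frontal slices: S₀ = [[4, -16], [-4, -4]], S₁ = [[-8, 12], [0, 0]], S₂ = [[10, 0], [6, 6]].
If T = a₁ ⊗ b₁ ⊗ c₁ + a₂ ⊗ b₂ ⊗ c₂ then each S_k = c₁[k]·a₁b₁ᵀ + c₂[k]·a₂b₂ᵀ. S₀ and S₁ are linearly independent, so a₁b₁ᵀ and a₂b₂ᵀ must span the same plane of matrices: they are the rank-1 matrices of the form x·S₀ + y·S₁.
det(x·S₀ + y·S₁) is −80·x² + 80·xy = (-80)·(x − y)(x), vanishing at (x:y) = (1:1) and (0:1).
M₁ = S₀ + S₁ = [[-4, -4], [-4, -4]] = (-4)·[1, 1][1, 1]ᵀ and M₂ = S₁ = [[-8, 12], [0, 0]] = (-4)·[1, 0][2, -3]ᵀ, so take a₁ = [1, 1], b₁ = [1, 1], a₂ = [1, 0], b₂ = [2, -3].
Each slice is an integer combination of E₁ = a₁b₁ᵀ and E₂ = a₂b₂ᵀ: S₀ = −4·E₁ + 4·E₂, S₁ = −4·E₂, S₂ = 6·E₁ + 2·E₂; reading off coefficients, c₁ = [-4, 0, 6] and c₂ = [4, -4, 2].
Hence T = [1, 1] ⊗ [1, 1] ⊗ [-4, 0, 6] + [1, 0] ⊗ [2, -3] ⊗ [4, -4, 2], so rank(T) ≤ 2.
These bounds meet, so rank(T) = 2.
Check entry T[1,0,2] = 6: (1)·(1)·(6) + (0)·(2)·(2) = 6.

2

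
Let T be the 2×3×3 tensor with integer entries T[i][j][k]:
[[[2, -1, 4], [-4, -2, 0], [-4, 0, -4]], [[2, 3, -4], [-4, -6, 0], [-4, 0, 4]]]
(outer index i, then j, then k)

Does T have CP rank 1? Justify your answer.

The mode-3 unfolding of T (rows indexed by k, columns by (i,j) = (0,0), (0,1), (0,2), (1,0), (1,1), (1,2)) is [[2, -4, -4, 2, -4, -4], [-1, -2, 0, 3, -6, 0], [4, 0, -4, -4, 0, 4]].
There the 3×3 minor on rows k ∈ {0, 1, 2}, columns (i,j) ∈ {(0,0), (0,1), (1,1)} is det [[2, -4, -4], [-1, -2, -6], [4, 0, 0]] = 64 ≠ 0, so this unfolding has rank ≥ 3; CP rank is at least every unfolding rank, so rank(T) ≥ 3.
In particular rank(T) ≥ 3 > 1, so T is not rank-1.

No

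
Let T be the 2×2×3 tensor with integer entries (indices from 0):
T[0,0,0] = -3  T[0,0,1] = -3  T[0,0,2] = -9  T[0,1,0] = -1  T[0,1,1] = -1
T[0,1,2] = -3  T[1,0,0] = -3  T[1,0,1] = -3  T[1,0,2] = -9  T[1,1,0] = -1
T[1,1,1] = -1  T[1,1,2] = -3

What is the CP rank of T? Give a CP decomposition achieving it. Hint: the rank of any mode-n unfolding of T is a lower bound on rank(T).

rank(T) = 1

Lower bound: T ≠ 0 (e.g. T[0,0,0] = -3), so rank(T) ≥ 1.
Upper bound: if T = a ⊗ b ⊗ c then every fibre of T is a multiple of the corresponding factor, so read the factors off the fibres through the nonzero entry T[0,0,0] = -3.
The mode-1 fibre T[:,0,0] = [-3, -3] gives a = [1, 1] (primitive direction); the mode-2 fibre T[0,:,0] = [-3, -1] gives b = [3, 1]; then c[k] = T[0,0,k] / (a[0]·b[0]) = [-3, -3, -9] / 3 = [-1, -1, -3].
Expanding [1, 1] ⊗ [3, 1] ⊗ [-1, -1, -3] reproduces all 12 entries of T, so T = [1, 1] ⊗ [3, 1] ⊗ [-1, -1, -3] and rank(T) ≤ 1.
These bounds meet, so rank(T) = 1.
Check entry T[0,1,2] = -3: (1)·(1)·(-3) = -3.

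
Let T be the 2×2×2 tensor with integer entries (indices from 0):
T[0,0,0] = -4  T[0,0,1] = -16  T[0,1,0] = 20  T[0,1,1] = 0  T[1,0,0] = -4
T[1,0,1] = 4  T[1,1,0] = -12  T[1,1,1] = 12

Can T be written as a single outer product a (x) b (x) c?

The mode-1 unfolding of T (rows indexed by i, columns by (j,k) = (0,0), (0,1), (1,0), (1,1)) is [[-4, -16, 20, 0], [-4, 4, -12, 12]].
There the 2×2 minor on rows i ∈ {0, 1}, columns (j,k) ∈ {(0,0), (0,1)} is det [[-4, -16], [-4, 4]] = -80 ≠ 0, so this unfolding has rank ≥ 2; CP rank is at least every unfolding rank, so rank(T) ≥ 2.
In particular rank(T) ≥ 2 > 1, so T is not rank-1.

No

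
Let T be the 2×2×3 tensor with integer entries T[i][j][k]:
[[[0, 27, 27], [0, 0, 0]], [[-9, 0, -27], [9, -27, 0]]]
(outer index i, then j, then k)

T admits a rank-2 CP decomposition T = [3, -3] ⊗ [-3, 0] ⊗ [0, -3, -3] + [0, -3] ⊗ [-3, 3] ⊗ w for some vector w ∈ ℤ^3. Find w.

w = [-1, 3, 0]

Subtract the known terms from T to get the rank-1 residual R = [0, -3] ⊗ [-3, 3] ⊗ w, so R[i,j,k] = a[i]·b[j]·w[k]. Pick indices with nonzero a[1]·b[0] = (-3)·(-3) = 9. Only the fibre through (1,0,·) is needed: R[1,0,:] = T[1,0,:] − Σₗ aₗ[1]bₗ[0]cₗ = [-9, 0, -27] − (-3)·(-3)·[0, -3, -3] = [-9, 27, 0]. Then w[k] = R[1,0,k] / 9 for each k, giving w = [-9, 27, 0] / 9 = [-1, 3, 0].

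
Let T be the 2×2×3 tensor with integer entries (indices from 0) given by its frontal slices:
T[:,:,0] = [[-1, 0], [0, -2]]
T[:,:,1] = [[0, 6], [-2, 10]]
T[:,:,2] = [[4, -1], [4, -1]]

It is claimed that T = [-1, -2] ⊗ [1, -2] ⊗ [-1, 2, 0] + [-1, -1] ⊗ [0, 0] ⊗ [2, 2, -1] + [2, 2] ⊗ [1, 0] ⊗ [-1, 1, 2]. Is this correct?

No

Reconstruct entry (0,1,0) from the claimed factors: Σₗ aₗ[0]bₗ[1]cₗ[0] = (-1)·(-2)·(-1) + (-1)·(0)·(2) + (2)·(0)·(-1) = -2, but T[0,1,0] = 0. The claim is false.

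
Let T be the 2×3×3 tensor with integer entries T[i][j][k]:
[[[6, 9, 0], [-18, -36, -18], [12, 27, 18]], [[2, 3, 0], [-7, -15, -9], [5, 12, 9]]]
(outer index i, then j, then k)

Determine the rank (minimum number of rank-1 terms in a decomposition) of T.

2

Lower bound: in the mode-1 unfolding of T (rows indexed by i, columns by (j,k)) the 2×2 minor on rows i ∈ {0, 1}, columns (j,k) ∈ {(0,0), (1,0)} is det [[6, -18], [2, -7]] = -6 ≠ 0, so that unfolding has rank ≥ 2 and hence rank(T) ≥ 2 (CP rank is at least every unfolding rank, though it can be larger).
Upper bound: with S_k = T[:,:,k], the two rank-1 terms a₁b₁ᵀ, a₂b₂ᵀ are the rank-1 members of the pencil x·S₀ + y·S₁.
The 2×2 minor of x·S₀ + y·S₁ on rows {0,1}, columns {0,1} is −6·x² − 27·xy − 27·y² = (-3)·(x + 3·y)(2·x + 3·y), vanishing at (x:y) = (3:-1) and (3:-2).
M₁ = 3·S₀ − S₁ = [[9, -18, 9], [3, -6, 3]] = 3·[3, 1][1, -2, 1]ᵀ and M₂ = 3·S₀ − 2·S₁ = [[0, 18, -18], [0, 9, -9]] = 9·[2, 1][0, 1, -1]ᵀ, so take a₁ = [3, 1], b₁ = [1, -2, 1], a₂ = [2, 1], b₂ = [0, 1, -1].
Each slice is an integer combination of E₁ = a₁b₁ᵀ and E₂ = a₂b₂ᵀ: S₀ = 2·E₁ − 3·E₂, S₁ = 3·E₁ − 9·E₂, S₂ = −9·E₂; reading off coefficients, c₁ = [2, 3, 0] and c₂ = [-3, -9, -9].
Hence T = [3, 1] ⊗ [1, -2, 1] ⊗ [2, 3, 0] + [2, 1] ⊗ [0, 1, -1] ⊗ [-3, -9, -9], so rank(T) ≤ 2.
These bounds meet, so rank(T) = 2.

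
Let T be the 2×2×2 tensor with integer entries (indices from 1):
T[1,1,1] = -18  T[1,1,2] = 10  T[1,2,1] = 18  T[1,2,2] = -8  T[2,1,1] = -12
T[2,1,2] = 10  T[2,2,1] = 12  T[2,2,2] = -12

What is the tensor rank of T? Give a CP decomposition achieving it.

Lower bound: the mode-3 unfolding of T (rows indexed by k, columns by (i,j) = (1,1), (1,2), (2,1), (2,2)) is [[-18, 18, -12, 12], [10, -8, 10, -12]].
There the 2×2 minor on rows k ∈ {1, 2}, columns (i,j) ∈ {(1,1), (1,2)} is det [[-18, 18], [10, -8]] = -36 ≠ 0, so this unfolding has rank ≥ 2; CP rank is at least every unfolding rank, so rank(T) ≥ 2. (This is only a lower bound: in general the CP rank may exceed every unfolding rank, so we still need to exhibit 2 rank-1 terms summing to T.)
Upper bound — finding two terms. Write S_k = T[:,:,k] for the frontal slices: S₁ = [[-18, 18], [-12, 12]], S₂ = [[10, -8], [10, -12]].
If T = a₁ ⊗ b₁ ⊗ c₁ + a₂ ⊗ b₂ ⊗ c₂ then each S_k = c₁[k]·a₁b₁ᵀ + c₂[k]·a₂b₂ᵀ. S₁ and S₂ are linearly independent, so a₁b₁ᵀ and a₂b₂ᵀ must span the same plane of matrices: they are the rank-1 matrices of the form x·S₁ + y·S₂.
det(x·S₁ + y·S₂) is 60·xy − 40·y² = 20·(3·x − 2·y)(y), vanishing at (x:y) = (2:3) and (1:0).
M₁ = 2·S₁ + 3·S₂ = [[-6, 12], [6, -12]] = (-6)·(1, -1)(1, -2)ᵀ and M₂ = S₁ = [[-18, 18], [-12, 12]] = (-6)·(3, 2)(1, -1)ᵀ, so take a₁ = (1, -1), b₁ = (1, -2), a₂ = (3, 2), b₂ = (1, -1).
Each slice is an integer combination of E₁ = a₁b₁ᵀ and E₂ = a₂b₂ᵀ: S₁ = −6·E₂, S₂ = −2·E₁ + 4·E₂; reading off coefficients, c₁ = (0, -2) and c₂ = (-6, 4).
Hence T = (1, -1) ⊗ (1, -2) ⊗ (0, -2) + (3, 2) ⊗ (1, -1) ⊗ (-6, 4), so rank(T) ≤ 2.
These bounds meet, so rank(T) = 2.

rank(T) = 2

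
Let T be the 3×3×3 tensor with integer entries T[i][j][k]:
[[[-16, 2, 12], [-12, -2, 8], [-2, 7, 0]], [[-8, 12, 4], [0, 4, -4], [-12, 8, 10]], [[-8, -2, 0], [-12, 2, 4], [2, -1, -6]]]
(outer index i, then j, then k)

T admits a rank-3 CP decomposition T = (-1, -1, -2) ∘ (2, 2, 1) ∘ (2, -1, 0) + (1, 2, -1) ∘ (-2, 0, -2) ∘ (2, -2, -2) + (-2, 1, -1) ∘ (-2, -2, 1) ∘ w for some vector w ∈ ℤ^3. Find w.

Subtract the known terms from T to get the rank-1 residual R = (-2, 1, -1) ∘ (-2, -2, 1) ∘ w, so R[i,j,k] = a[i]·b[j]·w[k]. Pick indices with nonzero a[0]·b[0] = (-2)·(-2) = 4. Only the fibre through (0,0,·) is needed: R[0,0,:] = T[0,0,:] − Σₗ aₗ[0]bₗ[0]cₗ = [-16, 2, 12] − (-1)·(2)·(2, -1, 0) − (1)·(-2)·(2, -2, -2) = [-8, -4, 8]. Then w[k] = R[0,0,k] / 4 for each k, giving w = [-8, -4, 8] / 4 = (-2, -1, 2).

w = (-2, -1, 2)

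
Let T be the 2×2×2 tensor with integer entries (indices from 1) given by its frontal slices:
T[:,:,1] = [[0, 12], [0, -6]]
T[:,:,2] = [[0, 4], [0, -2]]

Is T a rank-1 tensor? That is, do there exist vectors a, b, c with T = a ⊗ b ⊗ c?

Yes

If T = a ⊗ b ⊗ c then every fibre of T is a multiple of the corresponding factor, so read the factors off the fibres through the nonzero entry T[1,2,1] = 12.
The mode-1 fibre T[:,2,1] = [12, -6] gives a = [2, -1] (primitive direction); the mode-2 fibre T[1,:,1] = [0, 12] gives b = [0, 1]; then c[k] = T[1,2,k] / (a[1]·b[2]) = [12, 4] / 2 = [6, 2].
Expanding [2, -1] ⊗ [0, 1] ⊗ [6, 2] reproduces all 8 entries of T, so T = [2, -1] ⊗ [0, 1] ⊗ [6, 2] and rank(T) ≤ 1.
Equivalently every frontal slice T[:,:,k] is c[k] times the rank-1 matrix [2, -1] ⊗ [0, 1]. So T has rank 1 (it is nonzero).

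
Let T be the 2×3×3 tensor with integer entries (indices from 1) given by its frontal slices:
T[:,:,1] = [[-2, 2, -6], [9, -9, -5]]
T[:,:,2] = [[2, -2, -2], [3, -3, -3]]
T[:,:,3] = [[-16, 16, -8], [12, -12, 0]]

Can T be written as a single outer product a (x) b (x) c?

The mode-1 unfolding of T (rows indexed by i, columns by (j,k) = (1,1), (1,2), (1,3), (2,1), (2,2), (2,3), (3,1), (3,2), (3,3)) is [[-2, 2, -16, 2, -2, 16, -6, -2, -8], [9, 3, 12, -9, -3, -12, -5, -3, 0]].
There the 2×2 minor on rows i ∈ {1, 2}, columns (j,k) ∈ {(1,1), (1,2)} is det [[-2, 2], [9, 3]] = -24 ≠ 0, so this unfolding has rank ≥ 2; CP rank is at least every unfolding rank, so rank(T) ≥ 2.
In particular rank(T) ≥ 2 > 1, so T is not rank-1.

No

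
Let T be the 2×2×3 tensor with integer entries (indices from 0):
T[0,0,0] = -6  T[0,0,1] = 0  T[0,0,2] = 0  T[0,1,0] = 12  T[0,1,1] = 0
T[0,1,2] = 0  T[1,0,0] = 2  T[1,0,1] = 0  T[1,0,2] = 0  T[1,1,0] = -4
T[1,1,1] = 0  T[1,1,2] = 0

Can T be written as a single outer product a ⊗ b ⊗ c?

Yes

If T = a ⊗ b ⊗ c then every fibre of T is a multiple of the corresponding factor, so read the factors off the fibres through the nonzero entry T[0,0,0] = -6.
The mode-1 fibre T[:,0,0] = [-6, 2] gives a = [3, -1] (primitive direction); the mode-2 fibre T[0,:,0] = [-6, 12] gives b = [1, -2]; then c[k] = T[0,0,k] / (a[0]·b[0]) = [-6, 0, 0] / 3 = [-2, 0, 0].
Expanding [3, -1] ⊗ [1, -2] ⊗ [-2, 0, 0] reproduces all 12 entries of T, so T = [3, -1] ⊗ [1, -2] ⊗ [-2, 0, 0] and rank(T) ≤ 1.
Equivalently every frontal slice T[:,:,k] is c[k] times the rank-1 matrix [3, -1] ⊗ [1, -2]. So T has rank 1 (it is nonzero).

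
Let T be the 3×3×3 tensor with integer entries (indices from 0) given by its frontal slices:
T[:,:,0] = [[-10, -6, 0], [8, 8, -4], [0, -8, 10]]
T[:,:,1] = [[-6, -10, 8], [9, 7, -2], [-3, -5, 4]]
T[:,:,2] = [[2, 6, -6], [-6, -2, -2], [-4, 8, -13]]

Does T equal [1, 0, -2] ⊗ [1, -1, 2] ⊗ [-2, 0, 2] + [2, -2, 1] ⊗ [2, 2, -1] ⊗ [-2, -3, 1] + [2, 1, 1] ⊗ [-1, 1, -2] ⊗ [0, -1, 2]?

No

Reconstruct entry (0,0,1) from the claimed factors: Σₗ aₗ[0]bₗ[0]cₗ[1] = (1)·(1)·(0) + (2)·(2)·(-3) + (2)·(-1)·(-1) = -10, but T[0,0,1] = -6. The claim is false.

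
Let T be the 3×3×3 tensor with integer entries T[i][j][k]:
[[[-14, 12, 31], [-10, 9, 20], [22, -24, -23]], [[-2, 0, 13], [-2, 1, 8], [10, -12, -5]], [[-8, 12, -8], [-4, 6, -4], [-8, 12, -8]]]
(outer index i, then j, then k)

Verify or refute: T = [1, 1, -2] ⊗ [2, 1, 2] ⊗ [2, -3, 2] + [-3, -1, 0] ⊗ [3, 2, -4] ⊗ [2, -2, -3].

No

Reconstruct entry (0,2,0) from the claimed factors: Σₗ aₗ[0]bₗ[2]cₗ[0] = (1)·(2)·(2) + (-3)·(-4)·(2) = 28, but T[0,2,0] = 22. The claim is false.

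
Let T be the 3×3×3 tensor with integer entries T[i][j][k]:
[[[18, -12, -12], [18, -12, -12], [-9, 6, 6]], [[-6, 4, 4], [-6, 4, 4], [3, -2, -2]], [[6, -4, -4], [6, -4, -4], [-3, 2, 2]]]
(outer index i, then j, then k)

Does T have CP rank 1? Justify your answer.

If T = a ⊗ b ⊗ c then every fibre of T is a multiple of the corresponding factor, so read the factors off the fibres through the nonzero entry T[0,0,0] = 18.
The mode-1 fibre T[:,0,0] = [18, -6, 6] gives a = [3, -1, 1] (primitive direction); the mode-2 fibre T[0,:,0] = [18, 18, -9] gives b = [2, 2, -1]; then c[k] = T[0,0,k] / (a[0]·b[0]) = [18, -12, -12] / 6 = [3, -2, -2].
Expanding [3, -1, 1] ⊗ [2, 2, -1] ⊗ [3, -2, -2] reproduces all 27 entries of T, so T = [3, -1, 1] ⊗ [2, 2, -1] ⊗ [3, -2, -2] and rank(T) ≤ 1.
Equivalently every frontal slice T[:,:,k] is c[k] times the rank-1 matrix [3, -1, 1] ⊗ [2, 2, -1]. So T has rank 1 (it is nonzero).

Yes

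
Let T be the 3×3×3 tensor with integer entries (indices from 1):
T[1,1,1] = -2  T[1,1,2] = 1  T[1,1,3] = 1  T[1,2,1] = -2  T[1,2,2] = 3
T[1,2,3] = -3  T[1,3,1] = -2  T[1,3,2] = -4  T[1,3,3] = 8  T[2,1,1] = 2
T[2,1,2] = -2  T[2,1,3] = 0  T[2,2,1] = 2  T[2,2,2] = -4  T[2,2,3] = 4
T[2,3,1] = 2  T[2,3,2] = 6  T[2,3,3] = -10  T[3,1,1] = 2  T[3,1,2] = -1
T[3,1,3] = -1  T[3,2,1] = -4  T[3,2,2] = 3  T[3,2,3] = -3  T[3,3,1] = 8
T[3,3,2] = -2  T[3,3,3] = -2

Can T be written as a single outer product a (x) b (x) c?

No

The mode-3 unfolding of T (rows indexed by k, columns by (i,j) = (1,1), (1,2), (1,3), (2,1), (2,2), (2,3), (3,1), (3,2), (3,3)) is [[-2, -2, -2, 2, 2, 2, 2, -4, 8], [1, 3, -4, -2, -4, 6, -1, 3, -2], [1, -3, 8, 0, 4, -10, -1, -3, -2]].
There the 3×3 minor on rows k ∈ {1, 2, 3}, columns (i,j) ∈ {(1,1), (1,2), (1,3)} is det [[-2, -2, -2], [1, 3, -4], [1, -3, 8]] = 12 ≠ 0, so this unfolding has rank ≥ 3; CP rank is at least every unfolding rank, so rank(T) ≥ 3.
In particular rank(T) ≥ 3 > 1, so T is not rank-1.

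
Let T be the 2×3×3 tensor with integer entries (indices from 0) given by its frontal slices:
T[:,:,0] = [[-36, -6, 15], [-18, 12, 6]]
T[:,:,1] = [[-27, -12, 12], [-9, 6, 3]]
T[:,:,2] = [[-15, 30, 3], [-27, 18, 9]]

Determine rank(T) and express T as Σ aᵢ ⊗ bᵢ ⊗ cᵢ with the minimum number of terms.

Lower bound: in the mode-1 unfolding of T (rows indexed by i, columns by (j,k)) the 2×2 minor on rows i ∈ {0, 1}, columns (j,k) ∈ {(0,0), (0,1)} is det [[-36, -27], [-18, -9]] = -162 ≠ 0, so that unfolding has rank ≥ 2 and hence rank(T) ≥ 2 (CP rank is at least every unfolding rank, though it can be larger).
Upper bound: with S_k = T[:,:,k], the two rank-1 terms a₁b₁ᵀ, a₂b₂ᵀ are the rank-1 members of the pencil x·S₀ + y·S₁.
The 2×2 minor of x·S₀ + y·S₁ on rows {0,1}, columns {0,1} is −540·x² − 810·xy − 270·y² = (-270)·(x + y)(2·x + y), vanishing at (x:y) = (1:-1) and (1:-2).
M₁ = S₀ − S₁ = [[-9, 6, 3], [-9, 6, 3]] = (-3)·[1, 1][3, -2, -1]ᵀ and M₂ = S₀ − 2·S₁ = [[18, 18, -9], [0, 0, 0]] = 9·[1, 0][2, 2, -1]ᵀ, so take a₁ = [1, 1], b₁ = [3, -2, -1], a₂ = [1, 0], b₂ = [2, 2, -1].
Each slice is an integer combination of E₁ = a₁b₁ᵀ and E₂ = a₂b₂ᵀ: S₀ = −6·E₁ − 9·E₂, S₁ = −3·E₁ − 9·E₂, S₂ = −9·E₁ + 6·E₂; reading off coefficients, c₁ = [-6, -3, -9] and c₂ = [-9, -9, 6].
Hence T = [1, 1] ⊗ [3, -2, -1] ⊗ [-6, -3, -9] + [1, 0] ⊗ [2, 2, -1] ⊗ [-9, -9, 6], so rank(T) ≤ 2.
These bounds meet, so rank(T) = 2.

rank(T) = 2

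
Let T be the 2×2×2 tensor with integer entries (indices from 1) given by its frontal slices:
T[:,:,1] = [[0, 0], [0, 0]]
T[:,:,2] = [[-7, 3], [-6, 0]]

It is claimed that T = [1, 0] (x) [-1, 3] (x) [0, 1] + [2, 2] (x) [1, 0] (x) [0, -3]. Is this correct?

Yes

Reconstruct entrywise from the claimed factors. For example, T[1,2,2] = 3 and Σₗ aₗ[1]bₗ[2]cₗ[2] = (1)·(3)·(1) + (2)·(0)·(-3) = 3; checking all 8 entries, every one matches. The claim holds.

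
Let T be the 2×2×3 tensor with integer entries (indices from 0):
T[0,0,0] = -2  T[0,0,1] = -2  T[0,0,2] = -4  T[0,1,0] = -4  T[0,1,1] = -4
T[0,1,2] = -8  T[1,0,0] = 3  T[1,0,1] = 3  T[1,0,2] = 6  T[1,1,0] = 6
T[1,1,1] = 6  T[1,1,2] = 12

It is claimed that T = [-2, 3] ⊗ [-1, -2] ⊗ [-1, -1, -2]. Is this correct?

Yes

Reconstruct entrywise from the claimed factors. For example, T[0,0,2] = -4 and Σₗ aₗ[0]bₗ[0]cₗ[2] = (-2)·(-1)·(-2) = -4; checking all 12 entries, every one matches. The claim holds.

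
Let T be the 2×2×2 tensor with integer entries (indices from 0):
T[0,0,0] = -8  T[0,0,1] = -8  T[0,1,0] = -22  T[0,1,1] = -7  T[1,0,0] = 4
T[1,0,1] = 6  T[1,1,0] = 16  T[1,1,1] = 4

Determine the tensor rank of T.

Lower bound: the mode-3 unfolding of T (rows indexed by k, columns by (i,j) = (0,0), (0,1), (1,0), (1,1)) is [[-8, -22, 4, 16], [-8, -7, 6, 4]].
There the 2×2 minor on rows k ∈ {0, 1}, columns (i,j) ∈ {(0,0), (0,1)} is det [[-8, -22], [-8, -7]] = -120 ≠ 0, so this unfolding has rank ≥ 2; CP rank is at least every unfolding rank, so rank(T) ≥ 2. (Unfolding ranks only ever bound the CP rank from below — rank(T) can be strictly larger than all of them — so the matching upper bound has to come from an explicit 2-term decomposition.)
Upper bound — finding two terms. Write S_k = T[:,:,k] for the frontal slices: S₀ = [[-8, -22], [4, 16]], S₁ = [[-8, -7], [6, 4]].
If T = a₁ ∘ b₁ ∘ c₁ + a₂ ∘ b₂ ∘ c₂ then each S_k = c₁[k]·a₁b₁ᵀ + c₂[k]·a₂b₂ᵀ. S₀ and S₁ are linearly independent, so a₁b₁ᵀ and a₂b₂ᵀ must span the same plane of matrices: they are the rank-1 matrices of the form x·S₀ + y·S₁.
det(x·S₀ + y·S₁) is −40·x² + 10·y² = (-10)·(2·x − y)(2·x + y), vanishing at (x:y) = (1:2) and (1:-2).
M₁ = S₀ + 2·S₁ = [[-24, -36], [16, 24]] = (-4)·(3, -2)(2, 3)ᵀ and M₂ = S₀ − 2·S₁ = [[8, -8], [-8, 8]] = 8·(1, -1)(1, -1)ᵀ, so take a₁ = (3, -2), b₁ = (2, 3), a₂ = (1, -1), b₂ = (1, -1).
Each slice is an integer combination of E₁ = a₁b₁ᵀ and E₂ = a₂b₂ᵀ: S₀ = −2·E₁ + 4·E₂, S₁ = −E₁ − 2·E₂; reading off coefficients, c₁ = (-2, -1) and c₂ = (4, -2).
Hence T = (3, -2) ∘ (2, 3) ∘ (-2, -1) + (1, -1) ∘ (1, -1) ∘ (4, -2), so rank(T) ≤ 2.
These bounds meet, so rank(T) = 2.

2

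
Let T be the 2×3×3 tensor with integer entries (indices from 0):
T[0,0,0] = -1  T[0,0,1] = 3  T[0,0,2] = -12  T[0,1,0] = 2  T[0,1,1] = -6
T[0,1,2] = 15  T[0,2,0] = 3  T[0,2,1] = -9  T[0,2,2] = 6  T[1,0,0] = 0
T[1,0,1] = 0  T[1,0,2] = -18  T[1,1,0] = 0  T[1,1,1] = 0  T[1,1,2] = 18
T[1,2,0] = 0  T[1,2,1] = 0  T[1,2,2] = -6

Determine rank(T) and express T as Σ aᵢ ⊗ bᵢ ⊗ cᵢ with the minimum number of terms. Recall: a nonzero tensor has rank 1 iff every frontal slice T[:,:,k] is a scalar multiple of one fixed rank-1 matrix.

Lower bound: the mode-2 unfolding of T (rows indexed by j, columns by (i,k) = (0,0), (0,1), (0,2), (1,0), (1,1), (1,2)) is [[-1, 3, -12, 0, 0, -18], [2, -6, 15, 0, 0, 18], [3, -9, 6, 0, 0, -6]].
There the 2×2 minor on rows j ∈ {0, 1}, columns (i,k) ∈ {(0,0), (0,2)} is det [[-1, -12], [2, 15]] = 9 ≠ 0, so this unfolding has rank ≥ 2; CP rank is at least every unfolding rank, so rank(T) ≥ 2. (Unfolding ranks only ever bound the CP rank from below — rank(T) can be strictly larger than all of them — so the matching upper bound has to come from an explicit 2-term decomposition.)
Upper bound — finding two terms. Write S_k = T[:,:,k] for the frontal slices: S₀ = [[-1, 2, 3], [0, 0, 0]], S₁ = [[3, -6, -9], [0, 0, 0]], S₂ = [[-12, 15, 6], [-18, 18, -6]].
If T = a₁ ⊗ b₁ ⊗ c₁ + a₂ ⊗ b₂ ⊗ c₂ then each S_k = c₁[k]·a₁b₁ᵀ + c₂[k]·a₂b₂ᵀ. S₀ and S₂ are linearly independent, so a₁b₁ᵀ and a₂b₂ᵀ must span the same plane of matrices: they are the rank-1 matrices of the form x·S₀ + y·S₂.
The 2×2 minor of x·S₀ + y·S₂ on rows {0,1}, columns {0,1} is 18·xy + 54·y² = 18·(x + 3·y)(y), vanishing at (x:y) = (3:-1) and (1:0).
M₁ = 3·S₀ − S₂ = [[9, -9, 3], [18, -18, 6]] = 3·(1, 2)(3, -3, 1)ᵀ and M₂ = S₀ = [[-1, 2, 3], [0, 0, 0]] = −(1, 0)(1, -2, -3)ᵀ, so take a₁ = (1, 2), b₁ = (3, -3, 1), a₂ = (1, 0), b₂ = (1, -2, -3).
Each slice is an integer combination of E₁ = a₁b₁ᵀ and E₂ = a₂b₂ᵀ: S₀ = −E₂, S₁ = 3·E₂, S₂ = −3·E₁ − 3·E₂; reading off coefficients, c₁ = (0, 0, -3) and c₂ = (-1, 3, -3).
Hence T = (1, 2) ⊗ (3, -3, 1) ⊗ (0, 0, -3) + (1, 0) ⊗ (1, -2, -3) ⊗ (-1, 3, -3), so rank(T) ≤ 2.
These bounds meet, so rank(T) = 2.

rank(T) = 2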